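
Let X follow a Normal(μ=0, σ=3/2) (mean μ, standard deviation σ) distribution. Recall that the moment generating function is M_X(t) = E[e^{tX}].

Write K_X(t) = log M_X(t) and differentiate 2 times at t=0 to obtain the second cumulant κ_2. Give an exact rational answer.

κ_2 = D^2[K](0) = 9/4

M_X(t) = e^(9*t^2/8)
K_X(t) = log M_X(t) = 9*t^2/8
D^2[K](t) = 9/4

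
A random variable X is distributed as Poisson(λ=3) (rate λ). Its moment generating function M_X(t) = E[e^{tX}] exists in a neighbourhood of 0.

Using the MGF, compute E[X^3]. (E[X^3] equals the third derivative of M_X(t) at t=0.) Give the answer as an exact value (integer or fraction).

E[X^3] = M^(3)(0) = 57

M_X(t) = e^(3*e^(t) - 3)
M^(3)(t) = (27*e^(3*t)*e^(3*e^(t)) + 27*e^(2*t)*e^(3*e^(t)) + 3*e^(t)*e^(3*e^(t)))*e^(-3)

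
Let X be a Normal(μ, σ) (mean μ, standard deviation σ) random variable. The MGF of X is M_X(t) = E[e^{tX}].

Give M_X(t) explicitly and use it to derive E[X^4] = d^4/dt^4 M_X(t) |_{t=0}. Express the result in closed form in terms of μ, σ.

E[X^4] = d^4M/dt^4 |_{t=0} = μ^4 + 6*μ^2*σ^2 + 3*σ^4

M_X(t) = e^(μ*t + σ^2*t^2/2)
dM/dt = μ*e^(μ*t)*e^(σ^2*t^2/2) + σ^2*t*e^(μ*t)*e^(σ^2*t^2/2)
d^2M/dt^2 = μ^2*e^(μ*t)*e^(σ^2*t^2/2) + 2*μ*σ^2*t*e^(μ*t)*e^(σ^2*t^2/2) + σ^4*t^2*e^(μ*t)*e^(σ^2*t^2/2) + σ^2*e^(μ*t)*e^(σ^2*t^2/2)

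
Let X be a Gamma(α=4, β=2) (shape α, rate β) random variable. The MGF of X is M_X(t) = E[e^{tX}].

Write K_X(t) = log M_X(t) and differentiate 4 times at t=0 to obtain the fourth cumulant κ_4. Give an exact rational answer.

κ_4 = d^4K/dt^4 |_{t=0} = 3/2

M_X(t) = 16/(2 - t)^4
K_X(t) = log M_X(t) = -4*log(2 - t) + 4*log(2)
dK/dt = -4/(t - 2)
d^2K/dt^2 = 4/(t^2 - 4*t + 4)
d^3K/dt^3 = -8/(t^3 - 6*t^2 + 12*t - 8)
d^4K/dt^4 = 24/(t^4 - 8*t^3 + 24*t^2 - 32*t + 16)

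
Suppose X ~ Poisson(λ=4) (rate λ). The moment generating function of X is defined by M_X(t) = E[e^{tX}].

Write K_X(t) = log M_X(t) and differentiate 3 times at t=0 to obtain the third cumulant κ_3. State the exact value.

κ_3 = K^(3)(0) = 4

M_X(t) = e^(4*e^(t) - 4)
K_X(t) = log M_X(t) = 4*e^(t) - 4
K^(3)(t) = 4*e^(t)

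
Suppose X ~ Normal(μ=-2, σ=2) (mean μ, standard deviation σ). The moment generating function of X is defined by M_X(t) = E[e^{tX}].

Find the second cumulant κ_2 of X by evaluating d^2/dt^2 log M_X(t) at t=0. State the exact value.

κ_2 = K′′(0) = 4

M_X(t) = e^(2*t^2 - 2*t)
K_X(t) = log M_X(t) = 2*t^2 - 2*t
K′(t) = 4*t - 2
K′′(t) = 4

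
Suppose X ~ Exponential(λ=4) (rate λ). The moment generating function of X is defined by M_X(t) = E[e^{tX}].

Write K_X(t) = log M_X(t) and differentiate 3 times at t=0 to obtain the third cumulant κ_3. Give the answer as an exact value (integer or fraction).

κ_3 = d^3K/dt^3 |_{t=0} = 1/32

M_X(t) = 4/(4 - t)
K_X(t) = log M_X(t) = -log(4 - t) + 2*log(2)
dK/dt = -1/(t - 4)
d^2K/dt^2 = 1/(t^2 - 8*t + 16)
d^3K/dt^3 = -2/(t^3 - 12*t^2 + 48*t - 64)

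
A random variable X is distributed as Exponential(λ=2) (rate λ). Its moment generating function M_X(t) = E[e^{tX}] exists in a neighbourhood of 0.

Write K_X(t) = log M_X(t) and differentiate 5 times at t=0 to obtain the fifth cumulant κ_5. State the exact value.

M_X(t) = 2/(2 - t)
K_X(t) = log M_X(t) = -log(2 - t) + log(2)
D^5[K](t) = -24/(t^5 - 10*t^4 + 40*t^3 - 80*t^2 + 80*t - 32)

κ_5 = D^5[K](0) = 3/4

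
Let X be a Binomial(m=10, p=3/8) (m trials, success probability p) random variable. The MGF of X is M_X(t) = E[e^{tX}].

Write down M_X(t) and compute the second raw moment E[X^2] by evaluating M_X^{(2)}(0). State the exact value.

M_X(t) = (3*e^(t)/8 + 5/8)^10

E[X^2] = M^(2)(0) = 525/32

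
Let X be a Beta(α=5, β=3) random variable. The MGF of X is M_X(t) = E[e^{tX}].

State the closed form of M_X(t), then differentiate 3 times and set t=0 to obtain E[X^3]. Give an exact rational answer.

E[X^3] = M′′′(0) = 7/24

M_X(t) = ₁F₁(5; 8; t)
M′(t) = 5*₁F₁(6; 9; t)/8
M′′(t) = 5*₁F₁(7; 10; t)/12
M′′′(t) = 7*₁F₁(8; 11; t)/24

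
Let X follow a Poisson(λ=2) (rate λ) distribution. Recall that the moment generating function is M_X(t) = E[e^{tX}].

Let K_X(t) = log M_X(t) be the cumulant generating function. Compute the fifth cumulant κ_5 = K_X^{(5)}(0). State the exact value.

κ_5 = D^5[K](0) = 2

M_X(t) = e^(2*e^(t) - 2)
K_X(t) = log M_X(t) = 2*e^(t) - 2
D^5[K](t) = 2*e^(t)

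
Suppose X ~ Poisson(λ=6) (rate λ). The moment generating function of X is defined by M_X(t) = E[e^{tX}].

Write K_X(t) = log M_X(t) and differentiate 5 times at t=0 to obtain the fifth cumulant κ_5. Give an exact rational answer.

κ_5 = K^(5)(0) = 6

M_X(t) = e^(6*e^(t) - 6)
K_X(t) = log M_X(t) = 6*e^(t) - 6
K^(5)(t) = 6*e^(t)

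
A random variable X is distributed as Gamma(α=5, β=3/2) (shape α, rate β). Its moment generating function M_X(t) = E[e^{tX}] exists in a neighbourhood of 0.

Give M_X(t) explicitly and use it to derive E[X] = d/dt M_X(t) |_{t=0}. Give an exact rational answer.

M_X(t) = 243/(32*(3/2 - t)^5)
M^(1)(t) = 2430/(64*t^6 - 576*t^5 + 2160*t^4 - 4320*t^3 + 4860*t^2 - 2916*t + 729)

E[X] = M^(1)(0) = 10/3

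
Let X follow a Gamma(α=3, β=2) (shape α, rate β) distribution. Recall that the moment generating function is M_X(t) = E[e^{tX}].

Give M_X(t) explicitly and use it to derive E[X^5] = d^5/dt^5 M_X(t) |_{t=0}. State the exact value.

M_X(t) = 8/(2 - t)^3
D^5[M](t) = 20160/(t^8 - 16*t^7 + 112*t^6 - 448*t^5 + 1120*t^4 - 1792*t^3 + 1792*t^2 - 1024*t + 256)

E[X^5] = D^5[M](0) = 315/4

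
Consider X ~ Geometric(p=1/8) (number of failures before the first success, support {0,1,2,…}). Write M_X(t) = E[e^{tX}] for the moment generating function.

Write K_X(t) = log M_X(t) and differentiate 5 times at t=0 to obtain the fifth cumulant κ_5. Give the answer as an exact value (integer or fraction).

M_X(t) = 1/(8*(1 - 7*e^(t)/8))
K_X(t) = log M_X(t) = -log(1 - 7*e^(t)/8) - 3*log(2)
K^(5)(t) = (-19208*e^(4*t) - 241472*e^(3*t) - 275968*e^(2*t) - 28672*e^(t))/(16807*e^(5*t) - 96040*e^(4*t) + 219520*e^(3*t) - 250880*e^(2*t) + 143360*e^(t) - 32768)

κ_5 = K^(5)(0) = 565320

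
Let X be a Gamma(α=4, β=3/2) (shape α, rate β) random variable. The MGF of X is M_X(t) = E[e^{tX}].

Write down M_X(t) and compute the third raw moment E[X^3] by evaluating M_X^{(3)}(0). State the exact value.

E[X^3] = D^3[M](0) = 320/9

M_X(t) = 81/(16*(3/2 - t)^4)
D^3[M](t) = -77760/(128*t^7 - 1344*t^6 + 6048*t^5 - 15120*t^4 + 22680*t^3 - 20412*t^2 + 10206*t - 2187)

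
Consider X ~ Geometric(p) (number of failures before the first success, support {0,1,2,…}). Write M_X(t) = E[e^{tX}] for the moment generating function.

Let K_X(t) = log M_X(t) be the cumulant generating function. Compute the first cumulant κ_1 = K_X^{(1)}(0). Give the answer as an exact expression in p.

M_X(t) = p/(-(1 - p)*e^(t) + 1)
K_X(t) = log M_X(t) = log(p) - log(-(1 - p)*e^(t) + 1)
K′(t) = (-p*e^(t) + e^(t))/(p*e^(t) - e^(t) + 1)

κ_1 = K′(0) = (1 - p)/p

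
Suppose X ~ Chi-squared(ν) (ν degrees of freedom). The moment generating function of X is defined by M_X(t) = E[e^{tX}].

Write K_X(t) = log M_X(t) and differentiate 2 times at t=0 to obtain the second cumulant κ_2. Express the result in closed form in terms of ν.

κ_2 = D^2[K](0) = 2*ν

M_X(t) = (1 - 2*t)^(-ν/2)
K_X(t) = log M_X(t) = -ν*log(1 - 2*t)/2
D^2[K](t) = 2*ν/(4*t^2 - 4*t + 1)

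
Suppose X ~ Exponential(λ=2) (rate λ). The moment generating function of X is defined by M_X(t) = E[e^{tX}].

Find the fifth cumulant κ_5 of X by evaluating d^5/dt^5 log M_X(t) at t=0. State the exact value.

M_X(t) = 2/(2 - t)
K_X(t) = log M_X(t) = -log(2 - t) + log(2)
D^5[K](t) = -24/(t^5 - 10*t^4 + 40*t^3 - 80*t^2 + 80*t - 32)

κ_5 = D^5[K](0) = 3/4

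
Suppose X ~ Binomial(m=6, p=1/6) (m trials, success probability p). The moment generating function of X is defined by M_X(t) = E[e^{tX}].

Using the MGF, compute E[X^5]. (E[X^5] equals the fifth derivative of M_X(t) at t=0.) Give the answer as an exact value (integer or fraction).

E[X^5] = d^5M/dt^5 |_{t=0} = 817/27

M_X(t) = (e^(t)/6 + 5/6)^6
dM/dt = e^(6*t)/7776 + 25*e^(5*t)/7776 + 125*e^(4*t)/3888 + 625*e^(3*t)/3888 + 3125*e^(2*t)/7776 + 3125*e^(t)/7776
d^2M/dt^2 = e^(6*t)/1296 + 125*e^(5*t)/7776 + 125*e^(4*t)/972 + 625*e^(3*t)/1296 + 3125*e^(2*t)/3888 + 3125*e^(t)/7776
d^3M/dt^3 = e^(6*t)/216 + 625*e^(5*t)/7776 + 125*e^(4*t)/243 + 625*e^(3*t)/432 + 3125*e^(2*t)/1944 + 3125*e^(t)/7776
d^4M/dt^4 = e^(6*t)/36 + 3125*e^(5*t)/7776 + 500*e^(4*t)/243 + 625*e^(3*t)/144 + 3125*e^(2*t)/972 + 3125*e^(t)/7776
d^5M/dt^5 = e^(6*t)/6 + 15625*e^(5*t)/7776 + 2000*e^(4*t)/243 + 625*e^(3*t)/48 + 3125*e^(2*t)/486 + 3125*e^(t)/7776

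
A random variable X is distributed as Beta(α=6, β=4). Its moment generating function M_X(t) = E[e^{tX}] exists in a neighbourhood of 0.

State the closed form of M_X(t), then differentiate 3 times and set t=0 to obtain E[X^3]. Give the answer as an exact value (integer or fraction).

M_X(t) = ₁F₁(6; 10; t)
D^3[M](t) = 14*₁F₁(9; 13; t)/55

E[X^3] = D^3[M](0) = 14/55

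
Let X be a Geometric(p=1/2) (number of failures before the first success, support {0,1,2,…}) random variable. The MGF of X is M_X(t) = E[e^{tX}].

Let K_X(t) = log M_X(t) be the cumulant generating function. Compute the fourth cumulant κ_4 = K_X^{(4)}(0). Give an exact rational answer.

κ_4 = d^4K/dt^4 |_{t=0} = 26

M_X(t) = 1/(2*(1 - e^(t)/2))
K_X(t) = log M_X(t) = -log(1 - e^(t)/2) - log(2)
dK/dt = -e^(t)/(e^(t) - 2)
d^2K/dt^2 = 2*e^(t)/(e^(2*t) - 4*e^(t) + 4)
d^3K/dt^3 = (-2*e^(2*t) - 4*e^(t))/(e^(3*t) - 6*e^(2*t) + 12*e^(t) - 8)
d^4K/dt^4 = (2*e^(3*t) + 16*e^(2*t) + 8*e^(t))/(e^(4*t) - 8*e^(3*t) + 24*e^(2*t) - 32*e^(t) + 16)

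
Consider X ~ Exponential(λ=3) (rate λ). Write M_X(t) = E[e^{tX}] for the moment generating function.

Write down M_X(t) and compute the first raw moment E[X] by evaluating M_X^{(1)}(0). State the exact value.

E[X] = D[M](0) = 1/3

M_X(t) = 3/(3 - t)
D[M](t) = 3/(t^2 - 6*t + 9)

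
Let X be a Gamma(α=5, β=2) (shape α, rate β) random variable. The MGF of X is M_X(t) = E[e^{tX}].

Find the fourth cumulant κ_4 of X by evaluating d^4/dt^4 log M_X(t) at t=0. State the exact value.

κ_4 = K′′′′(0) = 15/8

M_X(t) = 32/(2 - t)^5
K_X(t) = log M_X(t) = -5*log(2 - t) + 5*log(2)
K′(t) = -5/(t - 2)
K′′(t) = 5/(t^2 - 4*t + 4)
K′′′(t) = -10/(t^3 - 6*t^2 + 12*t - 8)
K′′′′(t) = 30/(t^4 - 8*t^3 + 24*t^2 - 32*t + 16)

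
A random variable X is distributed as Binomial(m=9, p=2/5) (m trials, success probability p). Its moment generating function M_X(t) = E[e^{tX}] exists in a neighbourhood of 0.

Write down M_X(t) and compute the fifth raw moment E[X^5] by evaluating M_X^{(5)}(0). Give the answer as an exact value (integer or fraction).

M_X(t) = (2*e^(t)/5 + 3/5)^9

E[X^5] = M′′′′′(0) = 1194858/625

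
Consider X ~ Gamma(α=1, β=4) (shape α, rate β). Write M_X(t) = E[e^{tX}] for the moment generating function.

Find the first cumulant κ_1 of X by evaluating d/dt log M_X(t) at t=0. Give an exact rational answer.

κ_1 = D[K](0) = 1/4

M_X(t) = 4/(4 - t)
K_X(t) = log M_X(t) = -log(4 - t) + 2*log(2)
D[K](t) = -1/(t - 4)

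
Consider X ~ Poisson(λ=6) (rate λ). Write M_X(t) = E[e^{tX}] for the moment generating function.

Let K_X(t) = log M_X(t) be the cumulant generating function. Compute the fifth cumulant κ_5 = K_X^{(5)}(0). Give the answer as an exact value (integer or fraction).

M_X(t) = e^(6*e^(t) - 6)
K_X(t) = log M_X(t) = 6*e^(t) - 6
K′(t) = 6*e^(t)
K′′(t) = 6*e^(t)
K′′′(t) = 6*e^(t)
K′′′′(t) = 6*e^(t)
K′′′′′(t) = 6*e^(t)

κ_5 = K′′′′′(0) = 6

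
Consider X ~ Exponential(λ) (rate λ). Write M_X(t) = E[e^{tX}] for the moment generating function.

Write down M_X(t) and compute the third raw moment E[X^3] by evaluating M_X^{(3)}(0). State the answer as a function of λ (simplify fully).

E[X^3] = d^3M/dt^3 |_{t=0} = 6/λ^3

M_X(t) = λ/(λ - t)
dM/dt = λ/(λ^2 - 2*λ*t + t^2)
d^2M/dt^2 = -2*λ/(-λ^3 + 3*λ^2*t - 3*λ*t^2 + t^3)
d^3M/dt^3 = 6*λ/(λ^4 - 4*λ^3*t + 6*λ^2*t^2 - 4*λ*t^3 + t^4)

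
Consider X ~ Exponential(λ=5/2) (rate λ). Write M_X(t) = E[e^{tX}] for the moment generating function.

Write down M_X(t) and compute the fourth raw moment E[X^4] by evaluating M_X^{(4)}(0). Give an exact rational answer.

M_X(t) = 5/(2*(5/2 - t))
D^4[M](t) = -1920/(32*t^5 - 400*t^4 + 2000*t^3 - 5000*t^2 + 6250*t - 3125)

E[X^4] = D^4[M](0) = 384/625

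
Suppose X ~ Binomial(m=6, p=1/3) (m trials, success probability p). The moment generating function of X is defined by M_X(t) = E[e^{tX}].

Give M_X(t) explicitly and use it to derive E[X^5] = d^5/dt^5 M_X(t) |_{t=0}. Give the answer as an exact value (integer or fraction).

M_X(t) = (e^(t)/3 + 2/3)^6
dM/dt = 2*e^(6*t)/243 + 20*e^(5*t)/243 + 80*e^(4*t)/243 + 160*e^(3*t)/243 + 160*e^(2*t)/243 + 64*e^(t)/243
d^2M/dt^2 = 4*e^(6*t)/81 + 100*e^(5*t)/243 + 320*e^(4*t)/243 + 160*e^(3*t)/81 + 320*e^(2*t)/243 + 64*e^(t)/243
d^3M/dt^3 = 8*e^(6*t)/27 + 500*e^(5*t)/243 + 1280*e^(4*t)/243 + 160*e^(3*t)/27 + 640*e^(2*t)/243 + 64*e^(t)/243
d^4M/dt^4 = 16*e^(6*t)/9 + 2500*e^(5*t)/243 + 5120*e^(4*t)/243 + 160*e^(3*t)/9 + 1280*e^(2*t)/243 + 64*e^(t)/243
d^5M/dt^5 = 32*e^(6*t)/3 + 12500*e^(5*t)/243 + 20480*e^(4*t)/243 + 160*e^(3*t)/3 + 2560*e^(2*t)/243 + 64*e^(t)/243

E[X^5] = d^5M/dt^5 |_{t=0} = 5684/27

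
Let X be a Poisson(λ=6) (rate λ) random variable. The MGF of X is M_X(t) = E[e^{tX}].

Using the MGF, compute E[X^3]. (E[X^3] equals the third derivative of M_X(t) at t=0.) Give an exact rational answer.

M_X(t) = e^(6*e^(t) - 6)
M′(t) = 6*e^(-6)*e^(t)*e^(6*e^(t))
M′′(t) = (36*e^(2*t)*e^(6*e^(t)) + 6*e^(t)*e^(6*e^(t)))*e^(-6)
M′′′(t) = (216*e^(3*t)*e^(6*e^(t)) + 108*e^(2*t)*e^(6*e^(t)) + 6*e^(t)*e^(6*e^(t)))*e^(-6)

E[X^3] = M′′′(0) = 330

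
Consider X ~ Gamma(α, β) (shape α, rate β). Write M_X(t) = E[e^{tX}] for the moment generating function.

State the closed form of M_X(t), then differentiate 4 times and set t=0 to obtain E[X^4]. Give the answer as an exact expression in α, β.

E[X^4] = M′′′′(0) = α*(α^3 + 6*α^2 + 11*α + 6)/β^4

M_X(t) = (β/(β - t))^α
M′(t) = -α*β^α*(1/(β - t))^α/(-β + t)
M′′(t) = (α^2*β^α*(1/(β - t))^α + α*β^α*(1/(β - t))^α)/(β^2 - 2*β*t + t^2)
M′′′(t) = (-α^3*β^α*(1/(β - t))^α - 3*α^2*β^α*(1/(β - t))^α - 2*α*β^α*(1/(β - t))^α)/(-β^3 + 3*β^2*t - 3*β*t^2 + t^3)
M′′′′(t) = (α^4*β^α*(1/(β - t))^α + 6*α^3*β^α*(1/(β - t))^α + 11*α^2*β^α*(1/(β - t))^α + 6*α*β^α*(1/(β - t))^α)/(β^4 - 4*β^3*t + 6*β^2*t^2 - 4*β*t^3 + t^4)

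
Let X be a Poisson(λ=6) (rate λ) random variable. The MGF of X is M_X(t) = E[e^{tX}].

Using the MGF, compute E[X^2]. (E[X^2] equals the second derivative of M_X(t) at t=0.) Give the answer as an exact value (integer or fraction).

E[X^2] = d^2M/dt^2 |_{t=0} = 42

M_X(t) = e^(6*e^(t) - 6)
dM/dt = 6*e^(-6)*e^(t)*e^(6*e^(t))
d^2M/dt^2 = (36*e^(2*t)*e^(6*e^(t)) + 6*e^(t)*e^(6*e^(t)))*e^(-6)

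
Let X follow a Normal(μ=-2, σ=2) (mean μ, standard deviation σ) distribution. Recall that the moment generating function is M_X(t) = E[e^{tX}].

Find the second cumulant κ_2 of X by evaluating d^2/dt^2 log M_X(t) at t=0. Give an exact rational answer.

κ_2 = d^2K/dt^2 |_{t=0} = 4

M_X(t) = e^(2*t^2 - 2*t)
K_X(t) = log M_X(t) = 2*t^2 - 2*t
dK/dt = 4*t - 2
d^2K/dt^2 = 4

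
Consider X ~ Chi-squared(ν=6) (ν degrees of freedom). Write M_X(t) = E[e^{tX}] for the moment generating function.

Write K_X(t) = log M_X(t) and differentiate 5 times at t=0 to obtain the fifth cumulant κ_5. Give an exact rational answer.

M_X(t) = (1 - 2*t)^(-3)
K_X(t) = log M_X(t) = -3*log(1 - 2*t)
K′(t) = -6/(2*t - 1)
K′′(t) = 12/(4*t^2 - 4*t + 1)
K′′′(t) = -48/(8*t^3 - 12*t^2 + 6*t - 1)
K′′′′(t) = 288/(16*t^4 - 32*t^3 + 24*t^2 - 8*t + 1)
K′′′′′(t) = -2304/(32*t^5 - 80*t^4 + 80*t^3 - 40*t^2 + 10*t - 1)

κ_5 = K′′′′′(0) = 2304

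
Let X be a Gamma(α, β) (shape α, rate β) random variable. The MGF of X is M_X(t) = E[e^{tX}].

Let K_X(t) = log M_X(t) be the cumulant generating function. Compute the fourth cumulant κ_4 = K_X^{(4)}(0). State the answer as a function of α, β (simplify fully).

M_X(t) = (β/(β - t))^α
K_X(t) = log M_X(t) = α*(log(β) - log(β - t))
K^(4)(t) = 6*α/(β^4 - 4*β^3*t + 6*β^2*t^2 - 4*β*t^3 + t^4)

κ_4 = K^(4)(0) = 6*α/β^4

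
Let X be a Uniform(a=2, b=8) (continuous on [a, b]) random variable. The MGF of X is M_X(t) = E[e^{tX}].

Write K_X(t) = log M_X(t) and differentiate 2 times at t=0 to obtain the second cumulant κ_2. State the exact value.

M_X(t) = (e^(8*t) - e^(2*t))/(6*t)
K_X(t) = log M_X(t) = -log(t) + log(e^(8*t) - e^(2*t)) - log(6)
K′(t) = (8*t*e^(6*t) - 2*t - e^(6*t) + 1)/(t*e^(6*t) - t)
K′′(t) = (-36*t^2*e^(6*t) + e^(12*t) - 2*e^(6*t) + 1)/(t^2*e^(12*t) - 2*t^2*e^(6*t) + t^2)

κ_2 = K′′(0) = 3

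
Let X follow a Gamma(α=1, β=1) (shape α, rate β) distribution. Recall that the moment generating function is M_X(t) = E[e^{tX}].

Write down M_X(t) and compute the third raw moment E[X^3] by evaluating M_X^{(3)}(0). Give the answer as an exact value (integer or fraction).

E[X^3] = M′′′(0) = 6

M_X(t) = 1/(1 - t)
M′(t) = 1/(t^2 - 2*t + 1)
M′′(t) = -2/(t^3 - 3*t^2 + 3*t - 1)
M′′′(t) = 6/(t^4 - 4*t^3 + 6*t^2 - 4*t + 1)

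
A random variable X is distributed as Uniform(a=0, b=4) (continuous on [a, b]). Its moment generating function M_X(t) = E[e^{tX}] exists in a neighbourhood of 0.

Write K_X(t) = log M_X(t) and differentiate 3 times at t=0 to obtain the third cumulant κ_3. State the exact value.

κ_3 = K′′′(0) = 0

M_X(t) = (e^(4*t) - 1)/(4*t)
K_X(t) = log M_X(t) = -log(t) + log(e^(4*t) - 1) - 2*log(2)
K′(t) = (4*t*e^(4*t) - e^(4*t) + 1)/(t*e^(4*t) - t)
K′′(t) = (-16*t^2*e^(4*t) + e^(8*t) - 2*e^(4*t) + 1)/(t^2*e^(8*t) - 2*t^2*e^(4*t) + t^2)
K′′′(t) = (64*t^3*e^(8*t) + 64*t^3*e^(4*t) - 2*e^(12*t) + 6*e^(8*t) - 6*e^(4*t) + 2)/(t^3*e^(12*t) - 3*t^3*e^(8*t) + 3*t^3*e^(4*t) - t^3)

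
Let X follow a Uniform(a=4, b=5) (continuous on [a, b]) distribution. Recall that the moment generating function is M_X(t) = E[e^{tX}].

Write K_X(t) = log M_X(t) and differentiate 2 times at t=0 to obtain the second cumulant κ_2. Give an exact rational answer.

M_X(t) = (e^(5*t) - e^(4*t))/t
K_X(t) = log M_X(t) = -log(t) + log(e^(5*t) - e^(4*t))
D^2[K](t) = (-t^2*e^(t) + e^(2*t) - 2*e^(t) + 1)/(t^2*e^(2*t) - 2*t^2*e^(t) + t^2)

κ_2 = D^2[K](0) = 1/12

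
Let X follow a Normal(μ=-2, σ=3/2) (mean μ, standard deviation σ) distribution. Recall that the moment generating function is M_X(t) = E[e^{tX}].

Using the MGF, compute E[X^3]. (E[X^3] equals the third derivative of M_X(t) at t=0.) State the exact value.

E[X^3] = d^3M/dt^3 |_{t=0} = -43/2

M_X(t) = e^(9*t^2/8 - 2*t)
dM/dt = 9*t*e^(-2*t)*e^(9*t^2/8)/4 - 2*e^(-2*t)*e^(9*t^2/8)
d^2M/dt^2 = (81*t^2*e^(9*t^2/8) - 144*t*e^(9*t^2/8) + 100*e^(9*t^2/8))*e^(-2*t)/16
d^3M/dt^3 = (729*t^3*e^(9*t^2/8) - 1944*t^2*e^(9*t^2/8) + 2700*t*e^(9*t^2/8) - 1376*e^(9*t^2/8))*e^(-2*t)/64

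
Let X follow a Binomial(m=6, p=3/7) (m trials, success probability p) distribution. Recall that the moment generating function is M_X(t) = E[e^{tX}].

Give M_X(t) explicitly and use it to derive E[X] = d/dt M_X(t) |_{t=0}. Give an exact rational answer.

M_X(t) = (3*e^(t)/7 + 4/7)^6
M′(t) = 4374*e^(6*t)/117649 + 29160*e^(5*t)/117649 + 77760*e^(4*t)/117649 + 103680*e^(3*t)/117649 + 69120*e^(2*t)/117649 + 18432*e^(t)/117649

E[X] = M′(0) = 18/7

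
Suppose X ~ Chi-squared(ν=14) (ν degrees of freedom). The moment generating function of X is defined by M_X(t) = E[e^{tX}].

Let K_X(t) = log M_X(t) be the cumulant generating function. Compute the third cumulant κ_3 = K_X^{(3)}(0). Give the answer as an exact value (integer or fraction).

κ_3 = K^(3)(0) = 112

M_X(t) = (1 - 2*t)^(-7)
K_X(t) = log M_X(t) = -7*log(1 - 2*t)
K^(3)(t) = -112/(8*t^3 - 12*t^2 + 6*t - 1)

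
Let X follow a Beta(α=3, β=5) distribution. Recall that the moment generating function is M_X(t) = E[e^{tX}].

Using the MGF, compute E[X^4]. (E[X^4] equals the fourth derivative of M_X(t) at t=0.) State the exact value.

E[X^4] = M′′′′(0) = 1/22

M_X(t) = ₁F₁(3; 8; t)
M′(t) = 3*₁F₁(4; 9; t)/8
M′′(t) = ₁F₁(5; 10; t)/6
M′′′(t) = ₁F₁(6; 11; t)/12
M′′′′(t) = ₁F₁(7; 12; t)/22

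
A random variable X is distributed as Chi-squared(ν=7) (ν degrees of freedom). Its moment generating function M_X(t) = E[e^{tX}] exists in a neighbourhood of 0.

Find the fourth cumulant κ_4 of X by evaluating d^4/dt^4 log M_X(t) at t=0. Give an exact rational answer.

κ_4 = K′′′′(0) = 336

M_X(t) = (1 - 2*t)^(-7/2)
K_X(t) = log M_X(t) = -7*log(1 - 2*t)/2
K′(t) = -7/(2*t - 1)
K′′(t) = 14/(4*t^2 - 4*t + 1)
K′′′(t) = -56/(8*t^3 - 12*t^2 + 6*t - 1)
K′′′′(t) = 336/(16*t^4 - 32*t^3 + 24*t^2 - 8*t + 1)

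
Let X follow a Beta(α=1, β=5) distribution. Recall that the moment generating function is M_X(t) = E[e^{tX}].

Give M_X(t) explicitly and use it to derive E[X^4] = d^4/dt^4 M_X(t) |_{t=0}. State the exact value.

E[X^4] = M^(4)(0) = 1/126

M_X(t) = ₁F₁(1; 6; t)
M^(4)(t) = ₁F₁(5; 10; t)/126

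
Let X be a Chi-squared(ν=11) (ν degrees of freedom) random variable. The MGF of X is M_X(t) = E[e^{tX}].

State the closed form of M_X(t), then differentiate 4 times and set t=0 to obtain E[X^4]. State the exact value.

M_X(t) = (1 - 2*t)^(-11/2)
M′(t) = 11/(64*t^6*√(1 - 2*t) - 192*t^5*√(1 - 2*t) + 240*t^4*√(1 - 2*t) - 160*t^3*√(1 - 2*t) + 60*t^2*√(1 - 2*t) - 12*t*√(1 - 2*t) + √(1 - 2*t))
M′′(t) = -143/(128*t^7*√(1 - 2*t) - 448*t^6*√(1 - 2*t) + 672*t^5*√(1 - 2*t) - 560*t^4*√(1 - 2*t) + 280*t^3*√(1 - 2*t) - 84*t^2*√(1 - 2*t) + 14*t*√(1 - 2*t) - √(1 - 2*t))

E[X^4] = M′′′′(0) = 36465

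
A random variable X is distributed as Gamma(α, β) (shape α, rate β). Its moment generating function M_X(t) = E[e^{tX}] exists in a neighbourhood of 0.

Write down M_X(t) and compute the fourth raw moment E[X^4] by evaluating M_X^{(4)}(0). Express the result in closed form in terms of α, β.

M_X(t) = (β/(β - t))^α
dM/dt = -α*β^α*(1/(β - t))^α/(-β + t)
d^2M/dt^2 = (α^2*β^α*(1/(β - t))^α + α*β^α*(1/(β - t))^α)/(β^2 - 2*β*t + t^2)
d^3M/dt^3 = (-α^3*β^α*(1/(β - t))^α - 3*α^2*β^α*(1/(β - t))^α - 2*α*β^α*(1/(β - t))^α)/(-β^3 + 3*β^2*t - 3*β*t^2 + t^3)
d^4M/dt^4 = (α^4*β^α*(1/(β - t))^α + 6*α^3*β^α*(1/(β - t))^α + 11*α^2*β^α*(1/(β - t))^α + 6*α*β^α*(1/(β - t))^α)/(β^4 - 4*β^3*t + 6*β^2*t^2 - 4*β*t^3 + t^4)

E[X^4] = d^4M/dt^4 |_{t=0} = α*(α^3 + 6*α^2 + 11*α + 6)/β^4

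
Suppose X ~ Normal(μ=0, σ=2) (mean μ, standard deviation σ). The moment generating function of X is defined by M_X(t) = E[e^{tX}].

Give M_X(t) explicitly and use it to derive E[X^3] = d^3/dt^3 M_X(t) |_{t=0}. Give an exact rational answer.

M_X(t) = e^(2*t^2)
M′(t) = 4*t*e^(2*t^2)
M′′(t) = 16*t^2*e^(2*t^2) + 4*e^(2*t^2)
M′′′(t) = 64*t^3*e^(2*t^2) + 48*t*e^(2*t^2)

E[X^3] = M′′′(0) = 0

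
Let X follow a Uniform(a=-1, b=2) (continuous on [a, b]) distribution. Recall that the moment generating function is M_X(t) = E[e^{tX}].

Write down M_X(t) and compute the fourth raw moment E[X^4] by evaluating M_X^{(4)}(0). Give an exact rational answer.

E[X^4] = M′′′′(0) = 11/5

M_X(t) = (e^(2*t) - e^(-t))/(3*t)
M′(t) = (2*t*e^(3*t) + t - e^(3*t) + 1)*e^(-t)/(3*t^2)
M′′(t) = (4*t^2*e^(3*t) - t^2 - 4*t*e^(3*t) - 2*t + 2*e^(3*t) - 2)*e^(-t)/(3*t^3)
M′′′(t) = (8*t^3*e^(3*t) + t^3 - 12*t^2*e^(3*t) + 3*t^2 + 12*t*e^(3*t) + 6*t - 6*e^(3*t) + 6)*e^(-t)/(3*t^4)
M′′′′(t) = (16*t^4*e^(3*t) - t^4 - 32*t^3*e^(3*t) - 4*t^3 + 48*t^2*e^(3*t) - 12*t^2 - 48*t*e^(3*t) - 24*t + 24*e^(3*t) - 24)*e^(-t)/(3*t^5)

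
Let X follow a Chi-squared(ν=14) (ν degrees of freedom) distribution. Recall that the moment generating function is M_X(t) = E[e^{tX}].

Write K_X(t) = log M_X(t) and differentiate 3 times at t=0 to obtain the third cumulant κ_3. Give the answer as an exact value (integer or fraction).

κ_3 = K^(3)(0) = 112

M_X(t) = (1 - 2*t)^(-7)
K_X(t) = log M_X(t) = -7*log(1 - 2*t)
K^(3)(t) = -112/(8*t^3 - 12*t^2 + 6*t - 1)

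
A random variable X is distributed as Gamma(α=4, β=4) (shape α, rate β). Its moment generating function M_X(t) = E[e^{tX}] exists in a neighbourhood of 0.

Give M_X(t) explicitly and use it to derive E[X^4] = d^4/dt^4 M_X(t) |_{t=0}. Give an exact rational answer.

M_X(t) = 256/(4 - t)^4
M^(4)(t) = 215040/(t^8 - 32*t^7 + 448*t^6 - 3584*t^5 + 17920*t^4 - 57344*t^3 + 114688*t^2 - 131072*t + 65536)

E[X^4] = M^(4)(0) = 105/32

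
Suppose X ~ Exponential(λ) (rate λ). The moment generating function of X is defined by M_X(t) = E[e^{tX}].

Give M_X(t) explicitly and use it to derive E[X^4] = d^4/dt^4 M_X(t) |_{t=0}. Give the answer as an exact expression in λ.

M_X(t) = λ/(λ - t)
dM/dt = λ/(λ^2 - 2*λ*t + t^2)
d^2M/dt^2 = -2*λ/(-λ^3 + 3*λ^2*t - 3*λ*t^2 + t^3)
d^3M/dt^3 = 6*λ/(λ^4 - 4*λ^3*t + 6*λ^2*t^2 - 4*λ*t^3 + t^4)
d^4M/dt^4 = -24*λ/(-λ^5 + 5*λ^4*t - 10*λ^3*t^2 + 10*λ^2*t^3 - 5*λ*t^4 + t^5)

E[X^4] = d^4M/dt^4 |_{t=0} = 24/λ^4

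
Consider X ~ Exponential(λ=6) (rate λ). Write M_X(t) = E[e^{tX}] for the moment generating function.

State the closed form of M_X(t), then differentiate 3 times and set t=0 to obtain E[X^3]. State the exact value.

E[X^3] = d^3M/dt^3 |_{t=0} = 1/36

M_X(t) = 6/(6 - t)
dM/dt = 6/(t^2 - 12*t + 36)
d^2M/dt^2 = -12/(t^3 - 18*t^2 + 108*t - 216)
d^3M/dt^3 = 36/(t^4 - 24*t^3 + 216*t^2 - 864*t + 1296)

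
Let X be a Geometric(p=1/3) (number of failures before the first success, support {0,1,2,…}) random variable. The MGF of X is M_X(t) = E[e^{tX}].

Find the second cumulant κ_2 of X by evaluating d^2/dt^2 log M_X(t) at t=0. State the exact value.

M_X(t) = 1/(3*(1 - 2*e^(t)/3))
K_X(t) = log M_X(t) = -log(1 - 2*e^(t)/3) - log(3)
K^(2)(t) = 6*e^(t)/(4*e^(2*t) - 12*e^(t) + 9)

κ_2 = K^(2)(0) = 6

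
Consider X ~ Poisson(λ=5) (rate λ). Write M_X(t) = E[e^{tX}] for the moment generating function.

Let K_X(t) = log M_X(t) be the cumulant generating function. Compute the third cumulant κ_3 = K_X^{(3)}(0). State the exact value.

κ_3 = d^3K/dt^3 |_{t=0} = 5

M_X(t) = e^(5*e^(t) - 5)
K_X(t) = log M_X(t) = 5*e^(t) - 5
dK/dt = 5*e^(t)
d^2K/dt^2 = 5*e^(t)
d^3K/dt^3 = 5*e^(t)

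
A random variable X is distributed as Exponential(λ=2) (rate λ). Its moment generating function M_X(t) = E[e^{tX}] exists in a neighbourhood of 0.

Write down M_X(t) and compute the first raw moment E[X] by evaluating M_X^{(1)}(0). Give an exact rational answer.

E[X] = M′(0) = 1/2

M_X(t) = 2/(2 - t)
M′(t) = 2/(t^2 - 4*t + 4)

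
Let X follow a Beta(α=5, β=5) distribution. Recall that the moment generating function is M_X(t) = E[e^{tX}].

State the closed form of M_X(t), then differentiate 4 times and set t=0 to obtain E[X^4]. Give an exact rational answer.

E[X^4] = M^(4)(0) = 14/143

M_X(t) = ₁F₁(5; 10; t)
M^(4)(t) = 14*₁F₁(9; 14; t)/143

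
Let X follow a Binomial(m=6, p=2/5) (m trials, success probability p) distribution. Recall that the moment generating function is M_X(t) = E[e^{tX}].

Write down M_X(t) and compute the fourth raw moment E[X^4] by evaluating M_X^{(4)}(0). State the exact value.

E[X^4] = M^(4)(0) = 11412/125

M_X(t) = (2*e^(t)/5 + 3/5)^6
M^(4)(t) = 82944*e^(6*t)/15625 + 576*e^(5*t)/25 + 110592*e^(4*t)/3125 + 69984*e^(3*t)/3125 + 15552*e^(2*t)/3125 + 2916*e^(t)/15625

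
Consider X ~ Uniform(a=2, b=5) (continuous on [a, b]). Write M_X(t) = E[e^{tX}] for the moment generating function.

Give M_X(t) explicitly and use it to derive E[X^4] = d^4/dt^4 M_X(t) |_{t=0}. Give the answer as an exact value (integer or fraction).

M_X(t) = (e^(5*t) - e^(2*t))/(3*t)

E[X^4] = D^4[M](0) = 1031/5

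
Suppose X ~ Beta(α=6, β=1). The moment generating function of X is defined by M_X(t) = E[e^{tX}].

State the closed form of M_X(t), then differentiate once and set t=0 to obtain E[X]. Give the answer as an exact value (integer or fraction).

E[X] = M^(1)(0) = 6/7

M_X(t) = ₁F₁(6; 7; t)
M^(1)(t) = 6*₁F₁(7; 8; t)/7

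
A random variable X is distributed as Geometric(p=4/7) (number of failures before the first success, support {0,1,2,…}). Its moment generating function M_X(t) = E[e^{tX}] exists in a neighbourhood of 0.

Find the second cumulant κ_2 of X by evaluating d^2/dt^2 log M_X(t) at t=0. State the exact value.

M_X(t) = 4/(7*(1 - 3*e^(t)/7))
K_X(t) = log M_X(t) = -log(1 - 3*e^(t)/7) - log(7) + 2*log(2)
K′(t) = -3*e^(t)/(3*e^(t) - 7)
K′′(t) = 21*e^(t)/(9*e^(2*t) - 42*e^(t) + 49)

κ_2 = K′′(0) = 21/16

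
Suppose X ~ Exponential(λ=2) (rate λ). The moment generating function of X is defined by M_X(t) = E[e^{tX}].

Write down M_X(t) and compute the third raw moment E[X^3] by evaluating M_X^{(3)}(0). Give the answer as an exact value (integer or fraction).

E[X^3] = M′′′(0) = 3/4

M_X(t) = 2/(2 - t)
M′(t) = 2/(t^2 - 4*t + 4)
M′′(t) = -4/(t^3 - 6*t^2 + 12*t - 8)
M′′′(t) = 12/(t^4 - 8*t^3 + 24*t^2 - 32*t + 16)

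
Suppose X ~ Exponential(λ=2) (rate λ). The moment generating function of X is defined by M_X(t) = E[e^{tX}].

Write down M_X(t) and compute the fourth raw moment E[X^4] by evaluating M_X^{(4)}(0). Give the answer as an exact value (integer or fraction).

M_X(t) = 2/(2 - t)
D^4[M](t) = -48/(t^5 - 10*t^4 + 40*t^3 - 80*t^2 + 80*t - 32)

E[X^4] = D^4[M](0) = 3/2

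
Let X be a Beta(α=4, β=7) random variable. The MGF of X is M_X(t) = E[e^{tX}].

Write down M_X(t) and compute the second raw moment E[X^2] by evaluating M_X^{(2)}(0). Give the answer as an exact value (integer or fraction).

E[X^2] = D^2[M](0) = 5/33

M_X(t) = ₁F₁(4; 11; t)
D^2[M](t) = 5*₁F₁(6; 13; t)/33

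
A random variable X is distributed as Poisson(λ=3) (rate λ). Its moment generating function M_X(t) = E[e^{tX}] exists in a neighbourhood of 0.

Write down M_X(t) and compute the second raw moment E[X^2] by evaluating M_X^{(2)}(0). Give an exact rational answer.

M_X(t) = e^(3*e^(t) - 3)
D^2[M](t) = (9*e^(2*t)*e^(3*e^(t)) + 3*e^(t)*e^(3*e^(t)))*e^(-3)

E[X^2] = D^2[M](0) = 12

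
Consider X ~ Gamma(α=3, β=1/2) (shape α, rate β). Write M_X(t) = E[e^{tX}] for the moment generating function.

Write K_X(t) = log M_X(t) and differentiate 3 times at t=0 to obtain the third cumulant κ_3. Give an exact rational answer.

M_X(t) = 1/(8*(1/2 - t)^3)
K_X(t) = log M_X(t) = -3*log(1/2 - t) - 3*log(2)
D^3[K](t) = -48/(8*t^3 - 12*t^2 + 6*t - 1)

κ_3 = D^3[K](0) = 48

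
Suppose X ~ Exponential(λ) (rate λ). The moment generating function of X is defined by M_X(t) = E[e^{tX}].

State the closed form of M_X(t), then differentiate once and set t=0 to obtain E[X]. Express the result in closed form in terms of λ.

M_X(t) = λ/(λ - t)
dM/dt = λ/(λ^2 - 2*λ*t + t^2)

E[X] = dM/dt |_{t=0} = 1/λ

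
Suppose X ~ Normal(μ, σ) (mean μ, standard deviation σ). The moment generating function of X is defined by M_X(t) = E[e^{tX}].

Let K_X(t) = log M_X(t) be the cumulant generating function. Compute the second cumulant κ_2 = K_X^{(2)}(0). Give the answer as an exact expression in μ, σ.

κ_2 = K′′(0) = σ^2

M_X(t) = e^(μ*t + σ^2*t^2/2)
K_X(t) = log M_X(t) = μ*t + σ^2*t^2/2
K′(t) = μ + σ^2*t
K′′(t) = σ^2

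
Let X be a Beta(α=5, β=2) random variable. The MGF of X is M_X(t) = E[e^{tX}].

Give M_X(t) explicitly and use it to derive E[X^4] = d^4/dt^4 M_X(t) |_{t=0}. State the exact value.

M_X(t) = ₁F₁(5; 7; t)
M^(4)(t) = ₁F₁(9; 11; t)/3

E[X^4] = M^(4)(0) = 1/3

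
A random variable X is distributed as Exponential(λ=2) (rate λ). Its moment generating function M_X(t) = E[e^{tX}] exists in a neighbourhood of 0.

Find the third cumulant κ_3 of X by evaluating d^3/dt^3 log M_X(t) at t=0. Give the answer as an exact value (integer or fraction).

M_X(t) = 2/(2 - t)
K_X(t) = log M_X(t) = -log(2 - t) + log(2)
dK/dt = -1/(t - 2)
d^2K/dt^2 = 1/(t^2 - 4*t + 4)
d^3K/dt^3 = -2/(t^3 - 6*t^2 + 12*t - 8)

κ_3 = d^3K/dt^3 |_{t=0} = 1/4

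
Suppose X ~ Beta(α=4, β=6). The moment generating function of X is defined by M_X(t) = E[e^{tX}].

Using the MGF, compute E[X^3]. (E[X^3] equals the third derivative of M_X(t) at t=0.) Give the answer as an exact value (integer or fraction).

E[X^3] = D^3[M](0) = 1/11

M_X(t) = ₁F₁(4; 10; t)
D^3[M](t) = ₁F₁(7; 13; t)/11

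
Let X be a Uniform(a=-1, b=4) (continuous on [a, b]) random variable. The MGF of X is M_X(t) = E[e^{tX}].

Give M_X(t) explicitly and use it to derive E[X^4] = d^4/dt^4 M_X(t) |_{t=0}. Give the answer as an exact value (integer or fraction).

E[X^4] = D^4[M](0) = 41

M_X(t) = (e^(4*t) - e^(-t))/(5*t)
D^4[M](t) = (256*t^4*e^(5*t) - t^4 - 256*t^3*e^(5*t) - 4*t^3 + 192*t^2*e^(5*t) - 12*t^2 - 96*t*e^(5*t) - 24*t + 24*e^(5*t) - 24)*e^(-t)/(5*t^5)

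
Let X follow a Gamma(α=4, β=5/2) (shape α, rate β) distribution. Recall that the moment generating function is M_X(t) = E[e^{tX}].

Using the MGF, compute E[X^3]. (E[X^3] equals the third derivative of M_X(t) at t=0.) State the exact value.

M_X(t) = 625/(16*(5/2 - t)^4)
D^3[M](t) = -600000/(128*t^7 - 2240*t^6 + 16800*t^5 - 70000*t^4 + 175000*t^3 - 262500*t^2 + 218750*t - 78125)

E[X^3] = D^3[M](0) = 192/25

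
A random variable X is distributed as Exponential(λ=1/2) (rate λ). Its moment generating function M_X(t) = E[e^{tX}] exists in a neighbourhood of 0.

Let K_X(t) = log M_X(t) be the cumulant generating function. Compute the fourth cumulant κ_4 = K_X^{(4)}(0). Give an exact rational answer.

M_X(t) = 1/(2*(1/2 - t))
K_X(t) = log M_X(t) = -log(1/2 - t) - log(2)
dK/dt = -2/(2*t - 1)
d^2K/dt^2 = 4/(4*t^2 - 4*t + 1)
d^3K/dt^3 = -16/(8*t^3 - 12*t^2 + 6*t - 1)
d^4K/dt^4 = 96/(16*t^4 - 32*t^3 + 24*t^2 - 8*t + 1)

κ_4 = d^4K/dt^4 |_{t=0} = 96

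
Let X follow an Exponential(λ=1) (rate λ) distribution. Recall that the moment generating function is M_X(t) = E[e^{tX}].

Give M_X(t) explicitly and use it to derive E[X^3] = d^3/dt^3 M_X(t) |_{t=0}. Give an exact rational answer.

E[X^3] = M′′′(0) = 6

M_X(t) = 1/(1 - t)
M′(t) = 1/(t^2 - 2*t + 1)
M′′(t) = -2/(t^3 - 3*t^2 + 3*t - 1)
M′′′(t) = 6/(t^4 - 4*t^3 + 6*t^2 - 4*t + 1)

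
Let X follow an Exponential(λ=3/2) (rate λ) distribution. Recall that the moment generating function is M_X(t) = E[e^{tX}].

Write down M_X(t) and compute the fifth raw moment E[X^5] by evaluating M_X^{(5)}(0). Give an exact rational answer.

E[X^5] = d^5M/dt^5 |_{t=0} = 1280/81

M_X(t) = 3/(2*(3/2 - t))
dM/dt = 6/(4*t^2 - 12*t + 9)
d^2M/dt^2 = -24/(8*t^3 - 36*t^2 + 54*t - 27)
d^3M/dt^3 = 144/(16*t^4 - 96*t^3 + 216*t^2 - 216*t + 81)
d^4M/dt^4 = -1152/(32*t^5 - 240*t^4 + 720*t^3 - 1080*t^2 + 810*t - 243)
d^5M/dt^5 = 11520/(64*t^6 - 576*t^5 + 2160*t^4 - 4320*t^3 + 4860*t^2 - 2916*t + 729)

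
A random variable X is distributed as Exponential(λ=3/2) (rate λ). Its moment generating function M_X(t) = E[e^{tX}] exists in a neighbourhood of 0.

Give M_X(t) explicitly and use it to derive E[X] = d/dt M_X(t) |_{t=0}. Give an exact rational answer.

M_X(t) = 3/(2*(3/2 - t))
M′(t) = 6/(4*t^2 - 12*t + 9)

E[X] = M′(0) = 2/3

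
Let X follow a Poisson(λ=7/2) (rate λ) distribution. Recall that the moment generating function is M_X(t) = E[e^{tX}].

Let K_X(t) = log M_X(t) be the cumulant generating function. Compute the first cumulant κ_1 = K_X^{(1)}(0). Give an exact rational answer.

M_X(t) = e^(7*e^(t)/2 - 7/2)
K_X(t) = log M_X(t) = 7*e^(t)/2 - 7/2
K′(t) = 7*e^(t)/2

κ_1 = K′(0) = 7/2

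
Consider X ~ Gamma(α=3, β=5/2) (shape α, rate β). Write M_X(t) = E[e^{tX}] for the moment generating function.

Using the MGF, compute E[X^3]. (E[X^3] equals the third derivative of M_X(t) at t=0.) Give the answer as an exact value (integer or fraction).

E[X^3] = D^3[M](0) = 96/25

M_X(t) = 125/(8*(5/2 - t)^3)
D^3[M](t) = 60000/(64*t^6 - 960*t^5 + 6000*t^4 - 20000*t^3 + 37500*t^2 - 37500*t + 15625)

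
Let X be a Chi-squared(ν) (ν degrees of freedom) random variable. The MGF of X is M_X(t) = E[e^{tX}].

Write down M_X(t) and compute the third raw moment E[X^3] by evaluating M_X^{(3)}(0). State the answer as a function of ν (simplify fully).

E[X^3] = M^(3)(0) = ν*(ν^2 + 6*ν + 8)

M_X(t) = (1 - 2*t)^(-ν/2)
M^(3)(t) = (-ν^3 - 6*ν^2 - 8*ν)/(8*t^3*(1 - 2*t)^(ν/2) - 12*t^2*(1 - 2*t)^(ν/2) + 6*t*(1 - 2*t)^(ν/2) - (1 - 2*t)^(ν/2))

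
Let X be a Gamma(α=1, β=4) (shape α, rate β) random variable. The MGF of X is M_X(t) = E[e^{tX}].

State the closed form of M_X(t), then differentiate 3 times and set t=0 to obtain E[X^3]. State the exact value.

M_X(t) = 4/(4 - t)
M^(3)(t) = 24/(t^4 - 16*t^3 + 96*t^2 - 256*t + 256)

E[X^3] = M^(3)(0) = 3/32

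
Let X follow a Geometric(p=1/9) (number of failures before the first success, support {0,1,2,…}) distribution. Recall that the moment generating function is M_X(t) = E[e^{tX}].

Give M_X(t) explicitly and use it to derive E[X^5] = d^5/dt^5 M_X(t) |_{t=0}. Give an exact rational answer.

M_X(t) = 1/(9*(1 - 8*e^(t)/9))
M′(t) = 8*e^(t)/(64*e^(2*t) - 144*e^(t) + 81)
M′′(t) = (-64*e^(2*t) - 72*e^(t))/(512*e^(3*t) - 1728*e^(2*t) + 1944*e^(t) - 729)
M′′′(t) = (512*e^(3*t) + 2304*e^(2*t) + 648*e^(t))/(4096*e^(4*t) - 18432*e^(3*t) + 31104*e^(2*t) - 23328*e^(t) + 6561)
M′′′′(t) = (-4096*e^(4*t) - 50688*e^(3*t) - 57024*e^(2*t) - 5832*e^(t))/(32768*e^(5*t) - 184320*e^(4*t) + 414720*e^(3*t) - 466560*e^(2*t) + 262440*e^(t) - 59049)

E[X^5] = M′′′′′(0) = 4993928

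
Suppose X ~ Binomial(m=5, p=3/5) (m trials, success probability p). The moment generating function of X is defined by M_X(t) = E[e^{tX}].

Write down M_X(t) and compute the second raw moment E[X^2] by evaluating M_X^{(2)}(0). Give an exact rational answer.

M_X(t) = (3*e^(t)/5 + 2/5)^5
D^2[M](t) = 243*e^(5*t)/125 + 2592*e^(4*t)/625 + 1944*e^(3*t)/625 + 576*e^(2*t)/625 + 48*e^(t)/625

E[X^2] = D^2[M](0) = 51/5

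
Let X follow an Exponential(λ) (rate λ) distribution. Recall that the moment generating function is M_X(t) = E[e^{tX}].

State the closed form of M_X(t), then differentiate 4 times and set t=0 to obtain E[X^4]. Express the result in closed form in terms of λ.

M_X(t) = λ/(λ - t)
M^(4)(t) = -24*λ/(-λ^5 + 5*λ^4*t - 10*λ^3*t^2 + 10*λ^2*t^3 - 5*λ*t^4 + t^5)

E[X^4] = M^(4)(0) = 24/λ^4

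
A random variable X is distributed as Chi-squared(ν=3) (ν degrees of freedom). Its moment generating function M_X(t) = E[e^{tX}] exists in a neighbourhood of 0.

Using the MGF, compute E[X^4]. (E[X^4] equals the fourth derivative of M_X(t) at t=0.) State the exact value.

E[X^4] = M′′′′(0) = 945

M_X(t) = (1 - 2*t)^(-3/2)
M′(t) = 3/(4*t^2*√(1 - 2*t) - 4*t*√(1 - 2*t) + √(1 - 2*t))
M′′(t) = -15/(8*t^3*√(1 - 2*t) - 12*t^2*√(1 - 2*t) + 6*t*√(1 - 2*t) - √(1 - 2*t))
M′′′(t) = 105/(16*t^4*√(1 - 2*t) - 32*t^3*√(1 - 2*t) + 24*t^2*√(1 - 2*t) - 8*t*√(1 - 2*t) + √(1 - 2*t))
M′′′′(t) = -945/(32*t^5*√(1 - 2*t) - 80*t^4*√(1 - 2*t) + 80*t^3*√(1 - 2*t) - 40*t^2*√(1 - 2*t) + 10*t*√(1 - 2*t) - √(1 - 2*t))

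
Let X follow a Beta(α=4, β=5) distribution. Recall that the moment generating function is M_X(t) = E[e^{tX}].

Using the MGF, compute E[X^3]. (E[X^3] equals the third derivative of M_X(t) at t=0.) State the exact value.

E[X^3] = M′′′(0) = 4/33

M_X(t) = ₁F₁(4; 9; t)
M′(t) = 4*₁F₁(5; 10; t)/9
M′′(t) = 2*₁F₁(6; 11; t)/9
M′′′(t) = 4*₁F₁(7; 12; t)/33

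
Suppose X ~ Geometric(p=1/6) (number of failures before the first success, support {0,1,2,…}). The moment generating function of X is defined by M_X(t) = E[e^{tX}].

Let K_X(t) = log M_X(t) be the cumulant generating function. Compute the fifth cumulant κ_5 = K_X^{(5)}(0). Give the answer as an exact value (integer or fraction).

κ_5 = K^(5)(0) = 119130

M_X(t) = 1/(6*(1 - 5*e^(t)/6))
K_X(t) = log M_X(t) = -log(1 - 5*e^(t)/6) - log(6)
K^(5)(t) = (-3750*e^(4*t) - 49500*e^(3*t) - 59400*e^(2*t) - 6480*e^(t))/(3125*e^(5*t) - 18750*e^(4*t) + 45000*e^(3*t) - 54000*e^(2*t) + 32400*e^(t) - 7776)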